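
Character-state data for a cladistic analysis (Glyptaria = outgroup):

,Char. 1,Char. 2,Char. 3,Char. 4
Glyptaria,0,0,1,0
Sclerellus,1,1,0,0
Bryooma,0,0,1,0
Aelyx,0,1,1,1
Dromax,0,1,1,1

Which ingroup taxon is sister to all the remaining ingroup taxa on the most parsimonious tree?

Bryooma

Character polarity is set by the outgroup: the derived state is whichever differs from the outgroup's state, so for Char. 3 the derived state is '0', and for the remaining characters it is '1'.
Char. 1 (derived state '1') is unique to Sclerellus (autapomorphy; uninformative for grouping).
Char. 2: derived state '1' in Aelyx, Dromax, and Sclerellus only — synapomorphy for {Aelyx, Dromax, Sclerellus}.
Char. 3: derived state '0' in Sclerellus only — an autapomorphy, so it tells us nothing about relationships among taxa.
Char. 4: derived state '1' in Aelyx and Dromax only — synapomorphy for {Aelyx, Dromax}.
Most parsimonious ingroup topology: ((Sclerellus,(Aelyx,Dromax)),Bryooma).
Bryooma is sister to the clade containing all other ingroup taxa, so it is the earliest-diverging (most basal) ingroup lineage.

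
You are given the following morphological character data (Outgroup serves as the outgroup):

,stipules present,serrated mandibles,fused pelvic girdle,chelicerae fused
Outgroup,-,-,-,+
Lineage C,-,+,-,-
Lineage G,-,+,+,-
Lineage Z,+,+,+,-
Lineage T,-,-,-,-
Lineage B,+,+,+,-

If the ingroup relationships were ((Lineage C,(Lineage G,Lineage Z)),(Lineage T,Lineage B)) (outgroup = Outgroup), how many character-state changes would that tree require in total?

7

Map each character onto ((Lineage C,(Lineage G,Lineage Z)),(Lineage T,Lineage B)) (rooted by Outgroup) and count the minimum state changes it requires (Fitch parsimony):
stipules present: 2; serrated mandibles: 2; fused pelvic girdle: 2; chelicerae fused: 1.
Total tree length = 7.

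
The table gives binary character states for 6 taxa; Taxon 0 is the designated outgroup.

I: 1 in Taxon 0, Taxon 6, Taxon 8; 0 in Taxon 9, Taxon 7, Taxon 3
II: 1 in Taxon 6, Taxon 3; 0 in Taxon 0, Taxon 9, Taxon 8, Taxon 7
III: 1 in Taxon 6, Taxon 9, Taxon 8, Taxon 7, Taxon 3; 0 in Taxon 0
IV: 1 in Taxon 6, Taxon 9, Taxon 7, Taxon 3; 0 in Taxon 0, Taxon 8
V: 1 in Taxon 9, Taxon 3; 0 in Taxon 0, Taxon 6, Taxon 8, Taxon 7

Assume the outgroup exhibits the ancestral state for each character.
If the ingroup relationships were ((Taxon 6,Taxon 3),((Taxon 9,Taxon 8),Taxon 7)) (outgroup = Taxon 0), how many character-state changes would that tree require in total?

Map each character onto ((Taxon 6,Taxon 3),((Taxon 9,Taxon 8),Taxon 7)) (rooted by Taxon 0) and count the minimum state changes it requires (Fitch parsimony):
I: 3; II: 1; III: 1; IV: 2; V: 2.
Total tree length = 9.

9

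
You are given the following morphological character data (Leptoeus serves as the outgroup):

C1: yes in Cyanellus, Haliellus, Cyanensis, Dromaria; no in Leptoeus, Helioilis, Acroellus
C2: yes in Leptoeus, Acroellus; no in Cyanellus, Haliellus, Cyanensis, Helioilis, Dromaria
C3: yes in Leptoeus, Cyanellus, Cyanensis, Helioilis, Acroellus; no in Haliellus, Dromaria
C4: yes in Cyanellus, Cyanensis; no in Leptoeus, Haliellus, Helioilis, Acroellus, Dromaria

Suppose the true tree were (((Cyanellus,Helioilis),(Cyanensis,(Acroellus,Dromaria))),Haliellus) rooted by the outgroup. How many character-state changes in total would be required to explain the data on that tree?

9

Map each character onto (((Cyanellus,Helioilis),(Cyanensis,(Acroellus,Dromaria))),Haliellus) (rooted by Leptoeus) and count the minimum state changes it requires (Fitch parsimony):
C1: 3; C2: 2; C3: 2; C4: 2.
Total tree length = 9.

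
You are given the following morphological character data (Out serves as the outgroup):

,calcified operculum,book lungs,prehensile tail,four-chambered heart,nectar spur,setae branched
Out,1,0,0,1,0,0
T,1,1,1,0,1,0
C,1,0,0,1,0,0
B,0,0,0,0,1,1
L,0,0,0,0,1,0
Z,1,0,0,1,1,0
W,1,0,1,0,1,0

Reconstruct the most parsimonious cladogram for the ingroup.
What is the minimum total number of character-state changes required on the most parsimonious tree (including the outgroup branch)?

6

Character polarity is set by the outgroup: the derived state is whichever differs from the outgroup's state, so for calcified operculum, four-chambered heart the derived state is '0', and for the remaining characters it is '1'.
calcified operculum: derived state '0' in B and L only — synapomorphy for {B, L}.
book lungs: derived state '1' in T only — an autapomorphy, so it tells us nothing about relationships among taxa.
prehensile tail: derived state '1' in T and W only — synapomorphy for {T, W}.
four-chambered heart (derived state '0') is shared by B, L, T, and W — a synapomorphy uniting that clade.
nectar spur (derived state '1') is shared by B, L, T, W, and Z — a synapomorphy uniting that clade.
setae branched: derived state '1' in B only — an autapomorphy, so it tells us nothing about relationships among taxa.
Most parsimonious ingroup topology: ((((T,W),(B,L)),Z),C).
Changes per character on this tree: calcified operculum: 1; book lungs: 1; prehensile tail: 1; four-chambered heart: 1; nectar spur: 1; setae branched: 1.
Total = 6.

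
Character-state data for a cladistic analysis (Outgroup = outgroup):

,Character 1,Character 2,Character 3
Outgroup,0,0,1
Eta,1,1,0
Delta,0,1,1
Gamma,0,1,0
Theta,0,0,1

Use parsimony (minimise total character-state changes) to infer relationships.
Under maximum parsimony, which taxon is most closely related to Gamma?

Character polarity is set by the outgroup: the derived state is whichever differs from the outgroup's state, so for Character 3 the derived state is '0', and for the remaining characters it is '1'.
Character 1 (derived state '1') is unique to Eta (autapomorphy; uninformative for grouping).
Character 2: derived state '1' in Delta, Eta, and Gamma only — synapomorphy for {Delta, Eta, Gamma}.
Character 3 (derived state '0') is shared by Eta and Gamma — a synapomorphy uniting that clade.
Most parsimonious ingroup topology: (((Eta,Gamma),Delta),Theta).
Gamma and Eta form a cherry on this tree, so they are sister taxa.

Eta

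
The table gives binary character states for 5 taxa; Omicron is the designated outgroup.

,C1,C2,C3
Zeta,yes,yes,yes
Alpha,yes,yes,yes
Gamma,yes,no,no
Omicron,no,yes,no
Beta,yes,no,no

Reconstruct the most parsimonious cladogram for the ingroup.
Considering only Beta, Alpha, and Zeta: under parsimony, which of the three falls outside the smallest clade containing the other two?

Beta

Character polarity is set by the outgroup: the derived state is whichever differs from the outgroup's state, so for C2 the derived state is 'no', and for the remaining characters it is 'yes'.
All ingroup taxa share the derived state 'yes' for C1; it defines the ingroup but does not resolve relationships within it.
C2 (derived state 'no') is shared by Beta and Gamma — a synapomorphy uniting that clade.
C3: derived state 'yes' in Alpha and Zeta only — synapomorphy for {Alpha, Zeta}.
Most parsimonious ingroup topology: ((Zeta,Alpha),(Beta,Gamma)).
Alpha and Zeta share a more recent common ancestor with each other than either does with Beta, so Beta is the least closely related of the three.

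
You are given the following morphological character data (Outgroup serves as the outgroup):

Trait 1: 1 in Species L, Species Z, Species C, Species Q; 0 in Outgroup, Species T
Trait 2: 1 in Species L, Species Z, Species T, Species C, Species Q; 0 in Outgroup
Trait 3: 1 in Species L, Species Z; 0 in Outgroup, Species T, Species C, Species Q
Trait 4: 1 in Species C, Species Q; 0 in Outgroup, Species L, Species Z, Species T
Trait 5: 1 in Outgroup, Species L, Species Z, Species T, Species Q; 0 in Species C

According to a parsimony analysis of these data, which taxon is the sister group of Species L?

Character polarity is set by the outgroup: the derived state is whichever differs from the outgroup's state, so for Trait 5 the derived state is '0', and for the remaining characters it is '1'.
Only Species C, Species L, Species Q, and Species Z show the derived state '1' for Trait 1, supporting them as a clade.
All ingroup taxa share the derived state '1' for Trait 2; it defines the ingroup but does not resolve relationships within it.
Trait 3: derived state '1' in Species L and Species Z only — synapomorphy for {Species L, Species Z}.
Trait 4: derived state '1' in Species C and Species Q only — synapomorphy for {Species C, Species Q}.
Trait 5: derived state '0' in Species C only — an autapomorphy, so it tells us nothing about relationships among taxa.
Most parsimonious ingroup topology: (((Species L,Species Z),(Species C,Species Q)),Species T).
Species L and Species Z form a cherry on this tree, so they are sister taxa.

Species Z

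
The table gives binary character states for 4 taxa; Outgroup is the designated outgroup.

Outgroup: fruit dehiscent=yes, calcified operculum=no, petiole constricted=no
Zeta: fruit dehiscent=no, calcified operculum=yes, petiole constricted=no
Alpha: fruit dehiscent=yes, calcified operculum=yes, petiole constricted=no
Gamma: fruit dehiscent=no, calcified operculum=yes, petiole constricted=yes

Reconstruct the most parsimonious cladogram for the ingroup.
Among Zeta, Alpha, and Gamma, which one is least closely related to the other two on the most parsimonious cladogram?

Character polarity is set by the outgroup: the derived state is whichever differs from the outgroup's state, so for fruit dehiscent the derived state is 'no', and for the remaining characters it is 'yes'.
fruit dehiscent (derived state 'no') is shared by Gamma and Zeta — a synapomorphy uniting that clade.
calcified operculum (derived state 'yes') is shared by all ingroup taxa — unites the whole ingroup.
petiole constricted (derived state 'yes') is unique to Gamma (autapomorphy; uninformative for grouping).
Most parsimonious ingroup topology: ((Zeta,Gamma),Alpha).
Zeta and Gamma share a more recent common ancestor with each other than either does with Alpha, so Alpha is the least closely related of the three.

Alpha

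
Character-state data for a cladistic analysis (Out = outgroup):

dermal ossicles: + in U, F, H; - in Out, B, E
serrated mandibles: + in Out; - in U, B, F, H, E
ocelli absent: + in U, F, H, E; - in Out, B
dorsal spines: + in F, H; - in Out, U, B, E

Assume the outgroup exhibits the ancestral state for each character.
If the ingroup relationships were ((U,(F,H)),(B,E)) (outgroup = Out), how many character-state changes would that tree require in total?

Map each character onto ((U,(F,H)),(B,E)) (rooted by Out) and count the minimum state changes it requires (Fitch parsimony):
dermal ossicles: 1; serrated mandibles: 1; ocelli absent: 2; dorsal spines: 1.
Total tree length = 5.

5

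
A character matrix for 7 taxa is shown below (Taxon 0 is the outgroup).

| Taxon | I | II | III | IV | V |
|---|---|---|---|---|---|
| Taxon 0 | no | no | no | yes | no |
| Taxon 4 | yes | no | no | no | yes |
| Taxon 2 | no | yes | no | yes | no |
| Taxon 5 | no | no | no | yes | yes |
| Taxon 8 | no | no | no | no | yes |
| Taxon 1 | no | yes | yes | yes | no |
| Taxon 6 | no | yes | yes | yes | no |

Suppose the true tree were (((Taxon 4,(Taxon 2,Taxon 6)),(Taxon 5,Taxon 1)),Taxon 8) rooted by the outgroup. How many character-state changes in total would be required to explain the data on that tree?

Map each character onto (((Taxon 4,(Taxon 2,Taxon 6)),(Taxon 5,Taxon 1)),Taxon 8) (rooted by Taxon 0) and count the minimum state changes it requires (Fitch parsimony):
I: 1; II: 2; III: 2; IV: 2; V: 3.
Total tree length = 10.

10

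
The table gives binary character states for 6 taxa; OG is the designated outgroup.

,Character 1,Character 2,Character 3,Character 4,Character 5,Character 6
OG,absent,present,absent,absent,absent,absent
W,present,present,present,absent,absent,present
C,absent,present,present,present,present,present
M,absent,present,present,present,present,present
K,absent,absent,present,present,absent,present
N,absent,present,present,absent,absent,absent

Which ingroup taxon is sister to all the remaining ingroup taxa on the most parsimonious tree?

N

Character polarity is set by the outgroup: the derived state is whichever differs from the outgroup's state, so for Character 2 the derived state is 'absent', and for the remaining characters it is 'present'.
Character 1: derived state 'present' in W only — an autapomorphy, so it tells us nothing about relationships among taxa.
Character 2 (derived state 'absent') is unique to K (autapomorphy; uninformative for grouping).
Character 3 (derived state 'present') is shared by all ingroup taxa — unites the whole ingroup.
Character 4 (derived state 'present') is shared by C, K, and M — a synapomorphy uniting that clade.
Character 5: derived state 'present' in C and M only — synapomorphy for {C, M}.
Character 6: derived state 'present' in C, K, M, and W only — synapomorphy for {C, K, M, W}.
Most parsimonious ingroup topology: ((W,((C,M),K)),N).
N is sister to the clade containing all other ingroup taxa, so it is the earliest-diverging (most basal) ingroup lineage.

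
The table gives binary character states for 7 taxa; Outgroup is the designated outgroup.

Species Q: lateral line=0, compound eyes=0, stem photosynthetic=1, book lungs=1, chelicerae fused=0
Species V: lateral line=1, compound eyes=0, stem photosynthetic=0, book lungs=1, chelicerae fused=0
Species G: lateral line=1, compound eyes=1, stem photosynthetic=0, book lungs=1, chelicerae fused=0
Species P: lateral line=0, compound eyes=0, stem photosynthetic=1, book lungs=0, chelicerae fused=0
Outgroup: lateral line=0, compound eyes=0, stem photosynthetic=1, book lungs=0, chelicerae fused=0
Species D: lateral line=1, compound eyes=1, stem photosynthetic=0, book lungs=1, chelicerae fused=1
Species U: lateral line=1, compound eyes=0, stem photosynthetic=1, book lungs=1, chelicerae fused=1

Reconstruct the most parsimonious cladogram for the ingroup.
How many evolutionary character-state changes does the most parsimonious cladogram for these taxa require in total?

Character polarity is set by the outgroup: the derived state is whichever differs from the outgroup's state, so for stem photosynthetic the derived state is '0', and for the remaining characters it is '1'.
Only Species D, Species G, Species U, and Species V show the derived state '1' for lateral line, supporting them as a clade.
Only Species D and Species G show the derived state '1' for compound eyes, supporting them as a clade.
Only Species D, Species G, and Species V show the derived state '0' for stem photosynthetic, supporting them as a clade.
Only Species D, Species G, Species Q, Species U, and Species V show the derived state '1' for book lungs, supporting them as a clade.
chelicerae fused groups Species D and Species U, which is incompatible with the clades supported by the remaining characters; treating it as convergent (homoplasy) costs fewer steps than any alternative tree.
Most parsimonious ingroup topology: ((((Species V,(Species G,Species D)),Species U),Species Q),Species P).
Changes per character on this tree: lateral line: 1; compound eyes: 1; stem photosynthetic: 1; book lungs: 1; chelicerae fused: 2.
Total = 6.

6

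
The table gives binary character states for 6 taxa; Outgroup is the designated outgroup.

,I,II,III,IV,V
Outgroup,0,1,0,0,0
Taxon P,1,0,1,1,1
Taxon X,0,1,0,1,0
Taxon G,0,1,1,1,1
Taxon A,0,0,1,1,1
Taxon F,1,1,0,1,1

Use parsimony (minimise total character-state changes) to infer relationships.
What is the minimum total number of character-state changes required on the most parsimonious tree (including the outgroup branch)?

6

Character polarity is set by the outgroup: the derived state is whichever differs from the outgroup's state, so for II the derived state is '0', and for the remaining characters it is '1'.
I groups Taxon F and Taxon P, which is incompatible with the clades supported by the remaining characters; treating it as convergent (homoplasy) costs fewer steps than any alternative tree.
II: derived state '0' in Taxon A and Taxon P only — synapomorphy for {Taxon A, Taxon P}.
III (derived state '1') is shared by Taxon A, Taxon G, and Taxon P — a synapomorphy uniting that clade.
IV (derived state '1') is shared by all ingroup taxa — unites the whole ingroup.
Only Taxon A, Taxon F, Taxon G, and Taxon P show the derived state '1' for V, supporting them as a clade.
Most parsimonious ingroup topology: ((Taxon F,(Taxon G,(Taxon P,Taxon A))),Taxon X).
Changes per character on this tree: I: 2; II: 1; III: 1; IV: 1; V: 1.
Total = 6.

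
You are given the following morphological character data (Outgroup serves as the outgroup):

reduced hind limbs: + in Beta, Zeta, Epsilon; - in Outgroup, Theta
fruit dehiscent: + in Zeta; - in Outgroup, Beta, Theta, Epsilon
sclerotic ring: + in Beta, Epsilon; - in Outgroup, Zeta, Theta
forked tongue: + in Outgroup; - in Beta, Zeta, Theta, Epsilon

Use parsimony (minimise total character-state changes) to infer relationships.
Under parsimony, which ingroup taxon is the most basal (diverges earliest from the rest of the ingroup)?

Theta

Character polarity is set by the outgroup: the derived state is whichever differs from the outgroup's state, so for forked tongue the derived state is '-', and for the remaining characters it is '+'.
reduced hind limbs: derived state '+' in Beta, Epsilon, and Zeta only — synapomorphy for {Beta, Epsilon, Zeta}.
fruit dehiscent (derived state '+') is unique to Zeta (autapomorphy; uninformative for grouping).
sclerotic ring (derived state '+') is shared by Beta and Epsilon — a synapomorphy uniting that clade.
All ingroup taxa share the derived state '-' for forked tongue; it defines the ingroup but does not resolve relationships within it.
Most parsimonious ingroup topology: (((Beta,Epsilon),Zeta),Theta).
Theta is sister to the clade containing all other ingroup taxa, so it is the earliest-diverging (most basal) ingroup lineage.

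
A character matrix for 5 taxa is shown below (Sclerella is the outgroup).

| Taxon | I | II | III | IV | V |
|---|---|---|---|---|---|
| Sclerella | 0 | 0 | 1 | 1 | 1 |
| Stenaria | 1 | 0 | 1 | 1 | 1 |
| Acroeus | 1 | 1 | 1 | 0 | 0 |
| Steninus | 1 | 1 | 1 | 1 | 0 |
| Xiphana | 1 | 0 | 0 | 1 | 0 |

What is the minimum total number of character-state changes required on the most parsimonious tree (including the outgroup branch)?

Character polarity is set by the outgroup: the derived state is whichever differs from the outgroup's state, so for III, IV, V the derived state is '0', and for the remaining characters it is '1'.
All ingroup taxa share the derived state '1' for I; it defines the ingroup but does not resolve relationships within it.
Only Acroeus and Steninus show the derived state '1' for II, supporting them as a clade.
III: derived state '0' in Xiphana only — an autapomorphy, so it tells us nothing about relationships among taxa.
IV (derived state '0') is unique to Acroeus (autapomorphy; uninformative for grouping).
V: derived state '0' in Acroeus, Steninus, and Xiphana only — synapomorphy for {Acroeus, Steninus, Xiphana}.
Most parsimonious ingroup topology: (Stenaria,((Acroeus,Steninus),Xiphana)).
Changes per character on this tree: I: 1; II: 1; III: 1; IV: 1; V: 1.
Total = 5.

5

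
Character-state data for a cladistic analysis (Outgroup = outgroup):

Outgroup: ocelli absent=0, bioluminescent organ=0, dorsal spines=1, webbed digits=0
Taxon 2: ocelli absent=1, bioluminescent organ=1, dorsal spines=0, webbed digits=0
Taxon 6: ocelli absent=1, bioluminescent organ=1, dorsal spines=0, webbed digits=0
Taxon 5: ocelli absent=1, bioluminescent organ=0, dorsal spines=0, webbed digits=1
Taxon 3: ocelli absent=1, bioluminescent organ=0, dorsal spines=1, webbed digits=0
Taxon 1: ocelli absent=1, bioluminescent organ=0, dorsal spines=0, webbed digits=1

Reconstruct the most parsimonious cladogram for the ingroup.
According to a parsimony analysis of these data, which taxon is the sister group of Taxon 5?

Taxon 1

Character polarity is set by the outgroup: the derived state is whichever differs from the outgroup's state, so for dorsal spines the derived state is '0', and for the remaining characters it is '1'.
ocelli absent (derived state '1') is shared by all ingroup taxa — unites the whole ingroup.
bioluminescent organ (derived state '1') is shared by Taxon 2 and Taxon 6 — a synapomorphy uniting that clade.
dorsal spines: derived state '0' in Taxon 1, Taxon 2, Taxon 5, and Taxon 6 only — synapomorphy for {Taxon 1, Taxon 2, Taxon 5, Taxon 6}.
webbed digits: derived state '1' in Taxon 1 and Taxon 5 only — synapomorphy for {Taxon 1, Taxon 5}.
Most parsimonious ingroup topology: (((Taxon 2,Taxon 6),(Taxon 5,Taxon 1)),Taxon 3).
Taxon 5 and Taxon 1 form a cherry on this tree, so they are sister taxa.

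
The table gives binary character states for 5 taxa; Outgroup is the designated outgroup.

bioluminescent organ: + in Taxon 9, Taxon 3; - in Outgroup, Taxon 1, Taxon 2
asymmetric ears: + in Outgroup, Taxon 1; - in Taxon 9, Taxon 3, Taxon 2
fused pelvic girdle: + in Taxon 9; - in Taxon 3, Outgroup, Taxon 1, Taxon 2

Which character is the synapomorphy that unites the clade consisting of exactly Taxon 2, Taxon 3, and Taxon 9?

asymmetric ears

Character polarity is set by the outgroup: the derived state is whichever differs from the outgroup's state, so for asymmetric ears the derived state is '-', and for the remaining characters it is '+'.
Only Taxon 3 and Taxon 9 show the derived state '+' for bioluminescent organ, supporting them as a clade.
asymmetric ears: derived state '-' in Taxon 2, Taxon 3, and Taxon 9 only — synapomorphy for {Taxon 2, Taxon 3, Taxon 9}.
fused pelvic girdle: derived state '+' in Taxon 9 only — an autapomorphy, so it tells us nothing about relationships among taxa.
Most parsimonious ingroup topology: (Taxon 1,((Taxon 3,Taxon 9),Taxon 2)).
The clade {Taxon 2, Taxon 3, Taxon 9} is supported by asymmetric ears: its derived state '-' occurs in exactly those taxa and in no other taxon (including the outgroup).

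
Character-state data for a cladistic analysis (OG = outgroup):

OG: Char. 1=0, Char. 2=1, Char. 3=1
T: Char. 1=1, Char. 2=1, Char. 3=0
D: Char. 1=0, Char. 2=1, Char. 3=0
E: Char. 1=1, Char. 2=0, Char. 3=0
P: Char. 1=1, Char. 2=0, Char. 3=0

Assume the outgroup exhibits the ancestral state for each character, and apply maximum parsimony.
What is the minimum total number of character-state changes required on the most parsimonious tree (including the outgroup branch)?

Character polarity is set by the outgroup: the derived state is whichever differs from the outgroup's state, so for Char. 2, Char. 3 the derived state is '0', and for the remaining characters it is '1'.
Only E, P, and T show the derived state '1' for Char. 1, supporting them as a clade.
Only E and P show the derived state '0' for Char. 2, supporting them as a clade.
All ingroup taxa share the derived state '0' for Char. 3; it defines the ingroup but does not resolve relationships within it.
Most parsimonious ingroup topology: ((T,(E,P)),D).
Changes per character on this tree: Char. 1: 1; Char. 2: 1; Char. 3: 1.
Total = 3.

3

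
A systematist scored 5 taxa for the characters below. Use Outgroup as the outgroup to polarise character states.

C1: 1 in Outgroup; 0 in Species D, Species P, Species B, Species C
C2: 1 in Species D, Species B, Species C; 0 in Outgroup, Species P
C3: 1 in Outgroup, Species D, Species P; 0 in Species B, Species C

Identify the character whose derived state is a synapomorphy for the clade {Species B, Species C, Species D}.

Character polarity is set by the outgroup: the derived state is whichever differs from the outgroup's state, so for C1, C3 the derived state is '0', and for the remaining characters it is '1'.
C1 (derived state '0') is shared by all ingroup taxa — unites the whole ingroup.
Only Species B, Species C, and Species D show the derived state '1' for C2, supporting them as a clade.
C3 (derived state '0') is shared by Species B and Species C — a synapomorphy uniting that clade.
Most parsimonious ingroup topology: ((Species D,(Species B,Species C)),Species P).
The clade {Species B, Species C, Species D} is supported by C2: its derived state '1' occurs in exactly those taxa and in no other taxon (including the outgroup).

C2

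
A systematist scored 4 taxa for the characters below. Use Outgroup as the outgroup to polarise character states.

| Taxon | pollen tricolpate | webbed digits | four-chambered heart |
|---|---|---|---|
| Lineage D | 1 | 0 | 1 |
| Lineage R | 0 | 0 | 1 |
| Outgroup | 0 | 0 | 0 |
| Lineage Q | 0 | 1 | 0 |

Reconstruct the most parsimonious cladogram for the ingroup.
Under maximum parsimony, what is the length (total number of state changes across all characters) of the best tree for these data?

3

The outgroup has state '0' for every character, so '1' is the derived state throughout.
pollen tricolpate: derived state '1' in Lineage D only — an autapomorphy, so it tells us nothing about relationships among taxa.
webbed digits: derived state '1' in Lineage Q only — an autapomorphy, so it tells us nothing about relationships among taxa.
four-chambered heart: derived state '1' in Lineage D and Lineage R only — synapomorphy for {Lineage D, Lineage R}.
Most parsimonious ingroup topology: (Lineage Q,(Lineage R,Lineage D)).
Changes per character on this tree: pollen tricolpate: 1; webbed digits: 1; four-chambered heart: 1.
Total = 3.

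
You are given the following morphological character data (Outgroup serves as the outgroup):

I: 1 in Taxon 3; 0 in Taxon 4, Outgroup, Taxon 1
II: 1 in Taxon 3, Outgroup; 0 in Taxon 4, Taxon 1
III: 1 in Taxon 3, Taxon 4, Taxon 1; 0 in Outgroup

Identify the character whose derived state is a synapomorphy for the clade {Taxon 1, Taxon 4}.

Character polarity is set by the outgroup: the derived state is whichever differs from the outgroup's state, so for II the derived state is '0', and for the remaining characters it is '1'.
I: derived state '1' in Taxon 3 only — an autapomorphy, so it tells us nothing about relationships among taxa.
II (derived state '0') is shared by Taxon 1 and Taxon 4 — a synapomorphy uniting that clade.
All ingroup taxa share the derived state '1' for III; it defines the ingroup but does not resolve relationships within it.
Most parsimonious ingroup topology: ((Taxon 4,Taxon 1),Taxon 3).
The clade {Taxon 1, Taxon 4} is supported by II: its derived state '0' occurs in exactly those taxa and in no other taxon (including the outgroup).

II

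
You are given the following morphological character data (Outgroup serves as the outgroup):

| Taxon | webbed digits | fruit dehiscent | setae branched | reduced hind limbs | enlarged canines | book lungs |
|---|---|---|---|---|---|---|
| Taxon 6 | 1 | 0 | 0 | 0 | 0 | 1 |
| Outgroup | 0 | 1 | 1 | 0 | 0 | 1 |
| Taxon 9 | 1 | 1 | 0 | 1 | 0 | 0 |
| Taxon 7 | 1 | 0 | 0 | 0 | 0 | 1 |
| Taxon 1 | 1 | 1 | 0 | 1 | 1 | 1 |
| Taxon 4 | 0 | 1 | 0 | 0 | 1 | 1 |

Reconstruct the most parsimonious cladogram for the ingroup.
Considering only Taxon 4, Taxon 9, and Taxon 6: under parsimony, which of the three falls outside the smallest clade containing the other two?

Taxon 4

Character polarity is set by the outgroup: the derived state is whichever differs from the outgroup's state, so for fruit dehiscent, setae branched, book lungs the derived state is '0', and for the remaining characters it is '1'.
Only Taxon 1, Taxon 6, Taxon 7, and Taxon 9 show the derived state '1' for webbed digits, supporting them as a clade.
fruit dehiscent: derived state '0' in Taxon 6 and Taxon 7 only — synapomorphy for {Taxon 6, Taxon 7}.
setae branched (derived state '0') is shared by all ingroup taxa — unites the whole ingroup.
Only Taxon 1 and Taxon 9 show the derived state '1' for reduced hind limbs, supporting them as a clade.
enlarged canines (state '1') occurs in Taxon 1 and Taxon 4 but conflicts with the nesting implied by the other characters — most parsimoniously interpreted as homoplasy.
book lungs (derived state '0') is unique to Taxon 9 (autapomorphy; uninformative for grouping).
Most parsimonious ingroup topology: (Taxon 4,((Taxon 9,Taxon 1),(Taxon 6,Taxon 7))).
Taxon 9 and Taxon 6 share a more recent common ancestor with each other than either does with Taxon 4, so Taxon 4 is the least closely related of the three.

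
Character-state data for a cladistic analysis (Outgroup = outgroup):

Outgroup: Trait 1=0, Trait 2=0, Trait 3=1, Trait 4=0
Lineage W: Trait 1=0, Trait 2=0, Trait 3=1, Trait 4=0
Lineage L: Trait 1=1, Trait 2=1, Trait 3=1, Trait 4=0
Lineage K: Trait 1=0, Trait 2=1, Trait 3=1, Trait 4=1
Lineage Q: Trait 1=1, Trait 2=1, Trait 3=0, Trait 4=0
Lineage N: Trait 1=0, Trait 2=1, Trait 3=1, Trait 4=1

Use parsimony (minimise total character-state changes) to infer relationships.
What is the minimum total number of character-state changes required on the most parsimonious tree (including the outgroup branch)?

Character polarity is set by the outgroup: the derived state is whichever differs from the outgroup's state, so for Trait 3 the derived state is '0', and for the remaining characters it is '1'.
Trait 1: derived state '1' in Lineage L and Lineage Q only — synapomorphy for {Lineage L, Lineage Q}.
Trait 2 (derived state '1') is shared by Lineage K, Lineage L, Lineage N, and Lineage Q — a synapomorphy uniting that clade.
Trait 3 (derived state '0') is unique to Lineage Q (autapomorphy; uninformative for grouping).
Only Lineage K and Lineage N show the derived state '1' for Trait 4, supporting them as a clade.
Most parsimonious ingroup topology: (Lineage W,((Lineage L,Lineage Q),(Lineage K,Lineage N))).
Changes per character on this tree: Trait 1: 1; Trait 2: 1; Trait 3: 1; Trait 4: 1.
Total = 4.

4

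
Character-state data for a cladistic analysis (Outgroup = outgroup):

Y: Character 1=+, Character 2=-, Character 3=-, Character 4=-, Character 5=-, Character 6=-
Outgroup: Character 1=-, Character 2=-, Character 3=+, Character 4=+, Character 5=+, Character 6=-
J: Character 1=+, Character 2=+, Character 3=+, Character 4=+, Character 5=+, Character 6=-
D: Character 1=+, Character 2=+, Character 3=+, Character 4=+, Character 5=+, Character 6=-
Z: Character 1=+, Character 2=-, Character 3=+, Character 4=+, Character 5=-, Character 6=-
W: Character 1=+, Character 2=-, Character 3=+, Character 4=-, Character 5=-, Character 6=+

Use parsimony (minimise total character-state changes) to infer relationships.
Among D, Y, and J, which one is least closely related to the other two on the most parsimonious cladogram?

Y

Character polarity is set by the outgroup: the derived state is whichever differs from the outgroup's state, so for Character 3, Character 4, Character 5 the derived state is '-', and for the remaining characters it is '+'.
All ingroup taxa share the derived state '+' for Character 1; it defines the ingroup but does not resolve relationships within it.
Character 2 (derived state '+') is shared by D and J — a synapomorphy uniting that clade.
Character 3 (derived state '-') is unique to Y (autapomorphy; uninformative for grouping).
Character 4 (derived state '-') is shared by W and Y — a synapomorphy uniting that clade.
Character 5 (derived state '-') is shared by W, Y, and Z — a synapomorphy uniting that clade.
Character 6 (derived state '+') is unique to W (autapomorphy; uninformative for grouping).
Most parsimonious ingroup topology: (((W,Y),Z),(J,D)).
J and D share a more recent common ancestor with each other than either does with Y, so Y is the least closely related of the three.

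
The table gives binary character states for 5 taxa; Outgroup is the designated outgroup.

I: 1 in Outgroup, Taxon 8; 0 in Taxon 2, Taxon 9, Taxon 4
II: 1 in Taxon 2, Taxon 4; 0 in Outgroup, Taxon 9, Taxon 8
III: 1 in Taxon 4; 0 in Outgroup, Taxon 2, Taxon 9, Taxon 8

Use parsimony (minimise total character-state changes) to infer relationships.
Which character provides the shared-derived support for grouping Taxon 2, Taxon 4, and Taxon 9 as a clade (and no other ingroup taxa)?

I

Character polarity is set by the outgroup: the derived state is whichever differs from the outgroup's state, so for I the derived state is '0', and for the remaining characters it is '1'.
Only Taxon 2, Taxon 4, and Taxon 9 show the derived state '0' for I, supporting them as a clade.
II (derived state '1') is shared by Taxon 2 and Taxon 4 — a synapomorphy uniting that clade.
III: derived state '1' in Taxon 4 only — an autapomorphy, so it tells us nothing about relationships among taxa.
Most parsimonious ingroup topology: (((Taxon 2,Taxon 4),Taxon 9),Taxon 8).
The clade {Taxon 2, Taxon 4, Taxon 9} is supported by I: its derived state '0' occurs in exactly those taxa and in no other taxon (including the outgroup).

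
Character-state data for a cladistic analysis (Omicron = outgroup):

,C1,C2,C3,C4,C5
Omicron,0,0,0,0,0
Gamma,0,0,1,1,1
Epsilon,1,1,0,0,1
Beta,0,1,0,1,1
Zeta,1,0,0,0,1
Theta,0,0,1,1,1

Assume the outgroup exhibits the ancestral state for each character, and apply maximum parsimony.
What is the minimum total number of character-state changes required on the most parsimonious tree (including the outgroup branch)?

The outgroup has state '0' for every character, so '1' is the derived state throughout.
Only Epsilon and Zeta show the derived state '1' for C1, supporting them as a clade.
C2 groups Beta and Epsilon, which is incompatible with the clades supported by the remaining characters; treating it as convergent (homoplasy) costs fewer steps than any alternative tree.
Only Gamma and Theta show the derived state '1' for C3, supporting them as a clade.
C4: derived state '1' in Beta, Gamma, and Theta only — synapomorphy for {Beta, Gamma, Theta}.
C5 (derived state '1') is shared by all ingroup taxa — unites the whole ingroup.
Most parsimonious ingroup topology: (((Gamma,Theta),Beta),(Epsilon,Zeta)).
Changes per character on this tree: C1: 1; C2: 2; C3: 1; C4: 1; C5: 1.
Total = 6.

6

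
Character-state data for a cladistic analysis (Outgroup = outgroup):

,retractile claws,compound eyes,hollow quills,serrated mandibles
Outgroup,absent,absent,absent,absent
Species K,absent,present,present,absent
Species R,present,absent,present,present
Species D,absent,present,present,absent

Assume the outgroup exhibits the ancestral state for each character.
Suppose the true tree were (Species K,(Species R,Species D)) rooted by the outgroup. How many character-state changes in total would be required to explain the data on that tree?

Map each character onto (Species K,(Species R,Species D)) (rooted by Outgroup) and count the minimum state changes it requires (Fitch parsimony):
retractile claws: 1; compound eyes: 2; hollow quills: 1; serrated mandibles: 1.
Total tree length = 5.

5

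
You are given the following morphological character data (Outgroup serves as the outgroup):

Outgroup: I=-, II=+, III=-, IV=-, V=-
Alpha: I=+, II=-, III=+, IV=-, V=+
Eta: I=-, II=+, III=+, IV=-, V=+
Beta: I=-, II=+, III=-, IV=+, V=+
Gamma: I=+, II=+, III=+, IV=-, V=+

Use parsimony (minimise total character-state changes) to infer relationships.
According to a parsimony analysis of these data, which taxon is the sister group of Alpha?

Gamma

Character polarity is set by the outgroup: the derived state is whichever differs from the outgroup's state, so for II the derived state is '-', and for the remaining characters it is '+'.
I (derived state '+') is shared by Alpha and Gamma — a synapomorphy uniting that clade.
II: derived state '-' in Alpha only — an autapomorphy, so it tells us nothing about relationships among taxa.
Only Alpha, Eta, and Gamma show the derived state '+' for III, supporting them as a clade.
IV: derived state '+' in Beta only — an autapomorphy, so it tells us nothing about relationships among taxa.
V (derived state '+') is shared by all ingroup taxa — unites the whole ingroup.
Most parsimonious ingroup topology: (((Alpha,Gamma),Eta),Beta).
Alpha and Gamma form a cherry on this tree, so they are sister taxa.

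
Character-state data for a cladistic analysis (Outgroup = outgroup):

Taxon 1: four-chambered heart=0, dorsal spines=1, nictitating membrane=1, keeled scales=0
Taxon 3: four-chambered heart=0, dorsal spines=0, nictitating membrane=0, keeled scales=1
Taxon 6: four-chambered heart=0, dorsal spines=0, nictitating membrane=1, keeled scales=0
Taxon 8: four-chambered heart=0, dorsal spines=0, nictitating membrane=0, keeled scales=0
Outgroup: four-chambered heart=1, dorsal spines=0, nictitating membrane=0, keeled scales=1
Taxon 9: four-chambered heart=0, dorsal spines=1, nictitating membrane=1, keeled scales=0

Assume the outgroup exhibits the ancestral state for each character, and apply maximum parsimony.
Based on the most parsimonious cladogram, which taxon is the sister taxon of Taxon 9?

Taxon 1

Character polarity is set by the outgroup: the derived state is whichever differs from the outgroup's state, so for four-chambered heart, keeled scales the derived state is '0', and for the remaining characters it is '1'.
All ingroup taxa share the derived state '0' for four-chambered heart; it defines the ingroup but does not resolve relationships within it.
dorsal spines: derived state '1' in Taxon 1 and Taxon 9 only — synapomorphy for {Taxon 1, Taxon 9}.
Only Taxon 1, Taxon 6, and Taxon 9 show the derived state '1' for nictitating membrane, supporting them as a clade.
keeled scales: derived state '0' in Taxon 1, Taxon 6, Taxon 8, and Taxon 9 only — synapomorphy for {Taxon 1, Taxon 6, Taxon 8, Taxon 9}.
Most parsimonious ingroup topology: ((Taxon 8,((Taxon 9,Taxon 1),Taxon 6)),Taxon 3).
Taxon 9 and Taxon 1 form a cherry on this tree, so they are sister taxa.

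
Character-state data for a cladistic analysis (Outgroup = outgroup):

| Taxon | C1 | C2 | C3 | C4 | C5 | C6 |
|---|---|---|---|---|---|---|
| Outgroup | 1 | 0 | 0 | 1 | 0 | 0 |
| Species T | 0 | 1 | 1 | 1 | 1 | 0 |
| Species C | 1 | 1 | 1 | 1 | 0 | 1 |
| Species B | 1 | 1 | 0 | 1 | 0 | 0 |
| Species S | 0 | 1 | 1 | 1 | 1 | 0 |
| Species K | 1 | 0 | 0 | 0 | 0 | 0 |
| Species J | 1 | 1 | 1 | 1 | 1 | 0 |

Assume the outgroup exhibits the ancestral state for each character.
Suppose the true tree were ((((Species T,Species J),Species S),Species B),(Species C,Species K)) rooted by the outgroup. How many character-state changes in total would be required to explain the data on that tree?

Map each character onto ((((Species T,Species J),Species S),Species B),(Species C,Species K)) (rooted by Outgroup) and count the minimum state changes it requires (Fitch parsimony):
C1: 2; C2: 2; C3: 2; C4: 1; C5: 1; C6: 1.
Total tree length = 9.

9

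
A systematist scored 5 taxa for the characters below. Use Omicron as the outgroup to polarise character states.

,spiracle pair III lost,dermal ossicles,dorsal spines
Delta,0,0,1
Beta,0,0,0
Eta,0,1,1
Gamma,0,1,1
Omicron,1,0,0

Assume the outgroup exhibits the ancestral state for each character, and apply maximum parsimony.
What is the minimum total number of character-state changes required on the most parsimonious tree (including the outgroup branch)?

Character polarity is set by the outgroup: the derived state is whichever differs from the outgroup's state, so for spiracle pair III lost the derived state is '0', and for the remaining characters it is '1'.
All ingroup taxa share the derived state '0' for spiracle pair III lost; it defines the ingroup but does not resolve relationships within it.
dermal ossicles (derived state '1') is shared by Eta and Gamma — a synapomorphy uniting that clade.
dorsal spines (derived state '1') is shared by Delta, Eta, and Gamma — a synapomorphy uniting that clade.
Most parsimonious ingroup topology: (((Gamma,Eta),Delta),Beta).
Changes per character on this tree: spiracle pair III lost: 1; dermal ossicles: 1; dorsal spines: 1.
Total = 3.

3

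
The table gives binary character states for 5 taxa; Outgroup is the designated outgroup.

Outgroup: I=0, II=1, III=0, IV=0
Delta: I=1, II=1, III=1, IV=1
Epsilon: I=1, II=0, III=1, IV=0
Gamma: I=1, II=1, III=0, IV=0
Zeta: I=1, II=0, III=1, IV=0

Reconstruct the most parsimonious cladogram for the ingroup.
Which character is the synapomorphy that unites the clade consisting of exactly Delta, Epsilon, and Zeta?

Character polarity is set by the outgroup: the derived state is whichever differs from the outgroup's state, so for II the derived state is '0', and for the remaining characters it is '1'.
All ingroup taxa share the derived state '1' for I; it defines the ingroup but does not resolve relationships within it.
Only Epsilon and Zeta show the derived state '0' for II, supporting them as a clade.
III: derived state '1' in Delta, Epsilon, and Zeta only — synapomorphy for {Delta, Epsilon, Zeta}.
IV (derived state '1') is unique to Delta (autapomorphy; uninformative for grouping).
Most parsimonious ingroup topology: ((Delta,(Epsilon,Zeta)),Gamma).
The clade {Delta, Epsilon, Zeta} is supported by III: its derived state '1' occurs in exactly those taxa and in no other taxon (including the outgroup).

III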